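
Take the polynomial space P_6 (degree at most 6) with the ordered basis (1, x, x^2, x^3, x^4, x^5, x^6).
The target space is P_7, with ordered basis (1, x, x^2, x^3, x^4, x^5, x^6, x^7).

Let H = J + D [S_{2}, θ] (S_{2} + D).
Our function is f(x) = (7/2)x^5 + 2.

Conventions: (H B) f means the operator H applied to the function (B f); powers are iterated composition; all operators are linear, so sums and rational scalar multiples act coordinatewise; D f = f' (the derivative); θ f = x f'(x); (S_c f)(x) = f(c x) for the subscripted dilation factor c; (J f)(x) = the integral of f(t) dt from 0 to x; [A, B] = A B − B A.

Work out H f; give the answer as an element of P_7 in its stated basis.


g(x) = (7/12)x^6 + 2x

J f = (7/12)x^6 + 2x
S_{2} f = 112x^5 + 2
D f = (35/2)x^4
(S_{2} + D) f = 112x^5 + (35/2)x^4 + 2
θ (S_{2} + D) f = 560x^5 + 70x^4
S_{2} θ (S_{2} + D) f = 17920x^5 + 1120x^4
S_{2} (S_{2} + D) f = 3584x^5 + 280x^4 + 2
θ S_{2} (S_{2} + D) f = 17920x^5 + 1120x^4
[S_{2}, θ] (S_{2} + D) f = 0
D [S_{2}, θ] (S_{2} + D) f = 0
(J + D [S_{2}, θ] (S_{2} + D)) f = (7/12)x^6 + 2x


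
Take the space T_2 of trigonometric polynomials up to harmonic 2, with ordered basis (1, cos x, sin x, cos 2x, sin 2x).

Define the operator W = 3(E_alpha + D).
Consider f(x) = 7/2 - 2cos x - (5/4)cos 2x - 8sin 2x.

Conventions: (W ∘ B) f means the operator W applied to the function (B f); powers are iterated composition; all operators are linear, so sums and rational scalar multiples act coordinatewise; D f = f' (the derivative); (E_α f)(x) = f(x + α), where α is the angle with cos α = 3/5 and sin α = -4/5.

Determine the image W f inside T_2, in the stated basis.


E_alpha f = 7/2 - (6/5)cos x - (8/5)sin x + (803/100)cos 2x + (26/25)sin 2x
D f = 2sin x - 16cos 2x + (5/2)sin 2x
(E_alpha + D) f = 7/2 - (6/5)cos x + (2/5)sin x - (797/100)cos 2x + (177/50)sin 2x
(3(E_alpha + D)) f = 21/2 - (18/5)cos x + (6/5)sin x - (2391/100)cos 2x + (531/50)sin 2x

the result is g(x) = 21/2 - (18/5)cos x + (6/5)sin x - (2391/100)cos 2x + (531/50)sin 2x


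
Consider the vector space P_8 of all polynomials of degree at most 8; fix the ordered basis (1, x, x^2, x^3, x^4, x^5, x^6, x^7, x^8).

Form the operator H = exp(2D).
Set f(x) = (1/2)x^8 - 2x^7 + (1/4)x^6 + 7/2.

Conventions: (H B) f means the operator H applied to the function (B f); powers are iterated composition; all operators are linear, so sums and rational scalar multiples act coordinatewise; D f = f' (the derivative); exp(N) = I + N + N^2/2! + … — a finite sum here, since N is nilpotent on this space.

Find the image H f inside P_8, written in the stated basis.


g(x) = (1/2)x^8 + 6x^7 + (113/4)x^6 + 59x^5 + 15x^4 - 184x^3 - 388x^2 - 336x - 217/2

order-1 term: 8x^7 - 28x^6 + 3x^5
order-2 term: 56x^6 - 168x^5 + 15x^4
order-3 term: 224x^5 - 560x^4 + 40x^3
order-4 term: 560x^4 - 1120x^3 + 60x^2
order-5 term: 896x^3 - 1344x^2 + 48x
order-6 term: 896x^2 - 896x + 16
order-7 term: 512x - 256
order-8 term: 128
the series for exp(2D) f terminates at order 8
exp(2D) f = (1/2)x^8 + 6x^7 + (113/4)x^6 + 59x^5 + 15x^4 - 184x^3 - 388x^2 - 336x - 217/2


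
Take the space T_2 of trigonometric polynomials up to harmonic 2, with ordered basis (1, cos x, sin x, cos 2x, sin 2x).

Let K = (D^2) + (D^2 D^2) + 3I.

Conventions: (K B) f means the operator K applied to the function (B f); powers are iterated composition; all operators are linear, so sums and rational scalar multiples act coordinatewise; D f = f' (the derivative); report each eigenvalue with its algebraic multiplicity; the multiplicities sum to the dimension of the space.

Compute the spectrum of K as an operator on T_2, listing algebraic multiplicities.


λ = 3 (multiplicity 3), λ = 15 (multiplicity 2)

image of 1: 3
image of cos x: 3cos x
image of sin x: 3sin x
image of cos 2x: 15cos 2x
image of sin 2x: 15sin 2x
the matrix is diagonal; its diagonal is (3, 3, 3, 15, 15)
for a triangular matrix the eigenvalues are the diagonal entries, with algebraic multiplicity their repetition count


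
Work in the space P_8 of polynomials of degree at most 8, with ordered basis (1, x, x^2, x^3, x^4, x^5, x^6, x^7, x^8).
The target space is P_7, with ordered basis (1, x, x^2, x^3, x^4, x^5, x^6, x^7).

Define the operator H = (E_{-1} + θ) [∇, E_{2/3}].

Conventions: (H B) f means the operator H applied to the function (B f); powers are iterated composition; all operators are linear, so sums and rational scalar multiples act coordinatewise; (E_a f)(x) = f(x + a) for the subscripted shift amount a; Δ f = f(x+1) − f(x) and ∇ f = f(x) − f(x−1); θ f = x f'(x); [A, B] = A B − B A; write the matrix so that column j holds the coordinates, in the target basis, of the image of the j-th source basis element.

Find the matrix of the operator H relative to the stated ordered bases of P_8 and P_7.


image of 1: 0
image of x: 0
image of x^2: 0
image of x^3: 0
image of x^4: 0
image of x^5: 0
image of x^6: 0
image of x^7: 0
image of x^8: 0
each image's coordinates form column j of the matrix

the matrix is [[0, 0, 0, 0, 0, 0, 0, 0, 0]; [0, 0, 0, 0, 0, 0, 0, 0, 0]; [0, 0, 0, 0, 0, 0, 0, 0, 0]; [0, 0, 0, 0, 0, 0, 0, 0, 0]; [0, 0, 0, 0, 0, 0, 0, 0, 0]; [0, 0, 0, 0, 0, 0, 0, 0, 0]; [0, 0, 0, 0, 0, 0, 0, 0, 0]; [0, 0, 0, 0, 0, 0, 0, 0, 0]] (rows listed top to bottom)


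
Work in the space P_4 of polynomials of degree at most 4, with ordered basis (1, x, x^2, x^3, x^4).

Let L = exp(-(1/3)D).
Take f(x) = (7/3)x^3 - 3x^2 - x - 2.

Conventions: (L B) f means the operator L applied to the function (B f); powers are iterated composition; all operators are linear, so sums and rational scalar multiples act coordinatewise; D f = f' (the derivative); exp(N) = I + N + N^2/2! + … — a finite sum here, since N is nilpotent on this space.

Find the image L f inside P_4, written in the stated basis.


the result is g(x) = (7/3)x^3 - (16/3)x^2 + (16/9)x - 169/81

order-1 term: -(7/3)x^2 + 2x + 1/3
order-2 term: (7/9)x - 1/3
order-3 term: -7/81
the series for exp(-(1/3)D) f terminates at order 3
exp(-(1/3)D) f = (7/3)x^3 - (16/3)x^2 + (16/9)x - 169/81


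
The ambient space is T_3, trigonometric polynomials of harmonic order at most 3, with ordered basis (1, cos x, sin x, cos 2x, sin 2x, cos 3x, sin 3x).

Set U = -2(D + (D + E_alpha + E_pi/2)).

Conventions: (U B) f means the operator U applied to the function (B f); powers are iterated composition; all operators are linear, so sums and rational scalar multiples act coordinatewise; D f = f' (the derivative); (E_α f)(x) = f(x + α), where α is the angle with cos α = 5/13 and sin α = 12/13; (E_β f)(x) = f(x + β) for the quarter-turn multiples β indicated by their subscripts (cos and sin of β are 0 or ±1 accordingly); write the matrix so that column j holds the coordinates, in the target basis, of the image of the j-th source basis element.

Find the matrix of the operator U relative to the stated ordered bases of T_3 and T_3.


image of 1: -4
image of cos x: -(10/13)cos x + (102/13)sin x
image of sin x: -(102/13)cos x - (10/13)sin x
image of cos 2x: (576/169)cos 2x + (1592/169)sin 2x
image of sin 2x: -(1592/169)cos 2x + (576/169)sin 2x
image of cos 3x: (4070/2197)cos 3x + (20314/2197)sin 3x
image of sin 3x: -(20314/2197)cos 3x + (4070/2197)sin 3x
each image's coordinates form column j of the matrix

the matrix is [[-4, 0, 0, 0, 0, 0, 0]; [0, -10/13, -102/13, 0, 0, 0, 0]; [0, 102/13, -10/13, 0, 0, 0, 0]; [0, 0, 0, 576/169, -1592/169, 0, 0]; [0, 0, 0, 1592/169, 576/169, 0, 0]; [0, 0, 0, 0, 0, 4070/2197, -20314/2197]; [0, 0, 0, 0, 0, 20314/2197, 4070/2197]] (rows listed top to bottom)


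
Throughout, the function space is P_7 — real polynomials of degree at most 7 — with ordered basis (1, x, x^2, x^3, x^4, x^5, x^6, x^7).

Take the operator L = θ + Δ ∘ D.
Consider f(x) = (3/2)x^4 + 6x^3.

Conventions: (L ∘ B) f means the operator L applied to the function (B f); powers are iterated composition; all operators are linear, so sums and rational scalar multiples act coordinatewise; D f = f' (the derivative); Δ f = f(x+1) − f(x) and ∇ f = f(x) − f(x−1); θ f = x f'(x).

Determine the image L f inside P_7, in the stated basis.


θ f = 6x^4 + 18x^3
D f = 6x^3 + 18x^2
Δ D f = 18x^2 + 54x + 24
(θ + Δ ∘ D) f = 6x^4 + 18x^3 + 18x^2 + 54x + 24

the result is g(x) = 6x^4 + 18x^3 + 18x^2 + 54x + 24


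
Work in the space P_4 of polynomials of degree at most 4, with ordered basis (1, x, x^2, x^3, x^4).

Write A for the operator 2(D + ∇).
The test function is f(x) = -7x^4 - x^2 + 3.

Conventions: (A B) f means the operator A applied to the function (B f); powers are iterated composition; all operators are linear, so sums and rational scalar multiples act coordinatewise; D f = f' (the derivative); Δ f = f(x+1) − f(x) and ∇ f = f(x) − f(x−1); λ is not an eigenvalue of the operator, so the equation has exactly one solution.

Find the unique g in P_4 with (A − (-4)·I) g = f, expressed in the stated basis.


g(x) = -(7/4)x^4 + 7x^3 - (53/2)x^2 + 67x - 671/8

write g with unknown coordinates in the stated basis and equate coefficients in (A − (-4)·I) g = f
solving from the highest basis element down gives g = -(7/4)x^4 + 7x^3 - (53/2)x^2 + 67x - 671/8
check: A g = -28x^3 + 105x^2 - 268x + 677/2
so A g − (-4)·g = -7x^4 - x^2 + 3 = f ✓


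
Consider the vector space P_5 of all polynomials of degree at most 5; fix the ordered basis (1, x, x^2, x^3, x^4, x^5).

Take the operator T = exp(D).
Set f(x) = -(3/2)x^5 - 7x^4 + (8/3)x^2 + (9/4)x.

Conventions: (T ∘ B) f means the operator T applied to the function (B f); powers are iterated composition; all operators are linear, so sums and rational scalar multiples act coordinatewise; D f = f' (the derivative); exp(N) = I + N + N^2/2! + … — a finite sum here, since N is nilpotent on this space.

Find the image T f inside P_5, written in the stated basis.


order-1 term: -(15/2)x^4 - 28x^3 + (16/3)x + 9/4
order-2 term: -15x^3 - 42x^2 + 8/3
order-3 term: -15x^2 - 28x
order-4 term: -(15/2)x - 7
order-5 term: -3/2
the series for exp(D) f terminates at order 5
exp(D) f = -(3/2)x^5 - (29/2)x^4 - 43x^3 - (163/3)x^2 - (335/12)x - 43/12

the result is g(x) = -(3/2)x^5 - (29/2)x^4 - 43x^3 - (163/3)x^2 - (335/12)x - 43/12


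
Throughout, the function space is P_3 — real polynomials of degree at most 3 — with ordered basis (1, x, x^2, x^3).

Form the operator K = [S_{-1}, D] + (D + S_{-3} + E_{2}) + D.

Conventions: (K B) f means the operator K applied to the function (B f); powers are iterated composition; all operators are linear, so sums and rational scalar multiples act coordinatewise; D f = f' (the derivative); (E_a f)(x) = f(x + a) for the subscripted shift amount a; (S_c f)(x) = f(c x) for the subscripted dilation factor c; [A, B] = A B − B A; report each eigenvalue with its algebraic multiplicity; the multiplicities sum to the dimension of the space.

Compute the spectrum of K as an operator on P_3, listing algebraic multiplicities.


image of 1: 2
image of x: -2x + 6
image of x^2: 10x^2 + 4x + 4
image of x^3: -26x^3 + 18x^2 + 12x + 8
the matrix is upper triangular; its diagonal is (2, -2, 10, -26)
for a triangular matrix the eigenvalues are the diagonal entries, with algebraic multiplicity their repetition count

λ = -26 (multiplicity 1), λ = -2 (multiplicity 1), λ = 2 (multiplicity 1), λ = 10 (multiplicity 1)


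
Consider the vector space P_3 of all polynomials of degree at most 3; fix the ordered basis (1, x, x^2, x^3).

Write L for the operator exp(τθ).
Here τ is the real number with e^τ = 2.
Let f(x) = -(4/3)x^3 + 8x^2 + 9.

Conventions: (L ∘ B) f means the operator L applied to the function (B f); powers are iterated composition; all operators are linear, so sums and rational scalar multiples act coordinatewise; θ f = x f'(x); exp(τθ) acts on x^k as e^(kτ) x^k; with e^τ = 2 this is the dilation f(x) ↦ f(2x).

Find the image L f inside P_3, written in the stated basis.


the result is g(x) = -(32/3)x^3 + 32x^2 + 9

exp(τθ) x^k = e^(kτ) x^k; with e^τ = 2 this sends x^k to 2^k x^k
x^2 ↦ 4 x^2
x^3 ↦ 8 x^3
applying this coordinatewise to f: exp(τθ) f = -(32/3)x^3 + 32x^2 + 9


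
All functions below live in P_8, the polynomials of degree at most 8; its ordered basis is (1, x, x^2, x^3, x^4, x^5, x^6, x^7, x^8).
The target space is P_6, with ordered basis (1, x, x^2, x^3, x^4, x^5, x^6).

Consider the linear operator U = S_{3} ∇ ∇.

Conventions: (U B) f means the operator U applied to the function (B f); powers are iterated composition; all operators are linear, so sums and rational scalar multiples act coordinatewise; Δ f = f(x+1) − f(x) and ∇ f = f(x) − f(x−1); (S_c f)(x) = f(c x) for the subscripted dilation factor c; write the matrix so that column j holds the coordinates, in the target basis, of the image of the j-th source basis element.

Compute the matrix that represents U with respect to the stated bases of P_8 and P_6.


the matrix is [[0, 0, 2, -6, 14, -30, 62, -126, 254]; [0, 0, 0, 18, -72, 210, -540, 1302, -3024]; [0, 0, 0, 0, 108, -540, 1890, -5670, 15624]; [0, 0, 0, 0, 0, 540, -3240, 13230, -45360]; [0, 0, 0, 0, 0, 0, 2430, -17010, 79380]; [0, 0, 0, 0, 0, 0, 0, 10206, -81648]; [0, 0, 0, 0, 0, 0, 0, 0, 40824]] (rows listed top to bottom)

image of 1: 0
image of x: 0
image of x^2: 2
image of x^3: 18x - 6
image of x^4: 108x^2 - 72x + 14
image of x^5: 540x^3 - 540x^2 + 210x - 30
image of x^6: 2430x^4 - 3240x^3 + 1890x^2 - 540x + 62
image of x^7: 10206x^5 - 17010x^4 + 13230x^3 - 5670x^2 + 1302x - 126
image of x^8: 40824x^6 - 81648x^5 + 79380x^4 - 45360x^3 + 15624x^2 - 3024x + 254
each image's coordinates form column j of the matrix


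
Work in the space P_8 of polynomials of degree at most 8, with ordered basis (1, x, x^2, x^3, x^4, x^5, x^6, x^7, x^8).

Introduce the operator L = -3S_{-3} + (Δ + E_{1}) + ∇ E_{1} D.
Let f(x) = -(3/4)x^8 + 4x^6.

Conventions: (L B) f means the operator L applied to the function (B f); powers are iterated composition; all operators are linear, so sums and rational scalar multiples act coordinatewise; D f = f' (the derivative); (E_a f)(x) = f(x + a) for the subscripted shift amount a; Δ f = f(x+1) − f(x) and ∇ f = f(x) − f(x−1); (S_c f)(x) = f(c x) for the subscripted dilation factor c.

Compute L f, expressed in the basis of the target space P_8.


g(x) = (29523/2)x^8 - 12x^7 - 8828x^6 - 162x^5 - 75x^4 + 106x^3 + 192x^2 + 114x + 49/2

S_{-3} f = -(19683/4)x^8 + 2916x^6
(-3S_{-3}) f = (59049/4)x^8 - 8748x^6
Δ f = -6x^7 - 21x^6 - 18x^5 + (15/2)x^4 + 38x^3 + 39x^2 + 18x + 13/4
E_{1} f = -(3/4)x^8 - 6x^7 - 17x^6 - 18x^5 + (15/2)x^4 + 38x^3 + 39x^2 + 18x + 13/4
(Δ + E_{1}) f = -(3/4)x^8 - 12x^7 - 38x^6 - 36x^5 + 15x^4 + 76x^3 + 78x^2 + 36x + 13/2
D f = -6x^7 + 24x^5
E_{1} D f = -6x^7 - 42x^6 - 102x^5 - 90x^4 + 30x^3 + 114x^2 + 78x + 18
∇ E_{1} D f = -42x^6 - 126x^5 - 90x^4 + 30x^3 + 114x^2 + 78x + 18
(-3S_{-3} + (Δ + E_{1}) + ∇ E_{1} D) f = (29523/2)x^8 - 12x^7 - 8828x^6 - 162x^5 - 75x^4 + 106x^3 + 192x^2 + 114x + 49/2


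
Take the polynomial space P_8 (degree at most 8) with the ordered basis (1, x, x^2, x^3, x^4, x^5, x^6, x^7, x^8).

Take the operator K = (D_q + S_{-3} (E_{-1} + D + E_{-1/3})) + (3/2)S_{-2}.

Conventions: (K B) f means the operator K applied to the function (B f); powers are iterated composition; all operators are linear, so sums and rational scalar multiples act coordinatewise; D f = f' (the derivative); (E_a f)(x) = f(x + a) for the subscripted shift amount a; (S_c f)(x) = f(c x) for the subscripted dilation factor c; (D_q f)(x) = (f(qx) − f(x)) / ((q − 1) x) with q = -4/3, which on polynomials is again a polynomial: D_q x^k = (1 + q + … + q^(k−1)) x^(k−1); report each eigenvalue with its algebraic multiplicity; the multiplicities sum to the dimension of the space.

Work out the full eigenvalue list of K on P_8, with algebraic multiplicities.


image of 1: 7/2
image of x: -9x + 2/3
image of x^2: 24x^2 + (5/3)x + 10/9
image of x^3: -66x^3 - (68/9)x^2 - 10x - 28/27
image of x^4: 186x^4 + (947/27)x^3 + 60x^2 + (112/9)x + 82/81
image of x^5: -534x^5 - (10754/81)x^4 - 300x^3 - (280/3)x^2 - (410/27)x - 244/243
image of x^6: 1554x^6 + (117617/243)x^5 + 1350x^4 + 560x^3 + (410/3)x^2 + (488/27)x + 730/729
image of x^7: -4566x^7 - (1237376/729)x^6 - 5670x^5 - 2940x^4 - (2870/3)x^3 - (1708/9)x^2 - (5110/243)x - 2188/2187
image of x^8: 13506x^8 + (12746159/2187)x^7 + 22680x^6 + 14112x^5 + 5740x^4 + (13664/9)x^3 + (20440/81)x^2 + (17504/729)x + 6562/6561
the matrix is upper triangular; its diagonal is (7/2, -9, 24, -66, 186, -534, 1554, -4566, 13506)
for a triangular matrix the eigenvalues are the diagonal entries, with algebraic multiplicity their repetition count

λ = -4566 (multiplicity 1), λ = -534 (multiplicity 1), λ = -66 (multiplicity 1), λ = -9 (multiplicity 1), λ = 7/2 (multiplicity 1), λ = 24 (multiplicity 1), λ = 186 (multiplicity 1), λ = 1554 (multiplicity 1), λ = 13506 (multiplicity 1)


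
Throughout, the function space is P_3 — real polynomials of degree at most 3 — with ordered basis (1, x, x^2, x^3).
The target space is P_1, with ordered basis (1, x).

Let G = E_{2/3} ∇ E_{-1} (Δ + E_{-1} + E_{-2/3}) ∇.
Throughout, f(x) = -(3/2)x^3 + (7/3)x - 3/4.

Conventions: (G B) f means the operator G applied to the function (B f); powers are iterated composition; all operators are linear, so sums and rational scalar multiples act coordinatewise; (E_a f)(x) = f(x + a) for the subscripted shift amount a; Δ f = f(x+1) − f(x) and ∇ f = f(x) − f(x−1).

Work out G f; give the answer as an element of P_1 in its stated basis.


g(x) = -18x + 30

∇ f = -(9/2)x^2 + (9/2)x + 5/6
Δ ∇ f = -9x
E_{-1} ∇ f = -(9/2)x^2 + (27/2)x - 49/6
E_{-2/3} ∇ f = -(9/2)x^2 + (21/2)x - 25/6
(Δ + E_{-1} + E_{-2/3}) ∇ f = -9x^2 + 15x - 37/3
E_{-1} (Δ + E_{-1} + E_{-2/3}) ∇ f = -9x^2 + 33x - 109/3
∇ E_{-1} (Δ + E_{-1} + E_{-2/3}) ∇ f = -18x + 42
E_{2/3} ∇ E_{-1} (Δ + E_{-1} + E_{-2/3}) ∇ f = -18x + 30


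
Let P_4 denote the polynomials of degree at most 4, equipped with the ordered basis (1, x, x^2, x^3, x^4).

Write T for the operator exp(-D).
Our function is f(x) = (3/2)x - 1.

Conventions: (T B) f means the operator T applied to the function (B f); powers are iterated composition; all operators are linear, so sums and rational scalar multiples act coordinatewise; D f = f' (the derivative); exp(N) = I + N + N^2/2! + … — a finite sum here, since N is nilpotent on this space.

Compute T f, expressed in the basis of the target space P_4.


order-1 term: -3/2
the series for exp(-D) f terminates at order 1
exp(-D) f = (3/2)x - 5/2

the image equals g(x) = (3/2)x - 5/2


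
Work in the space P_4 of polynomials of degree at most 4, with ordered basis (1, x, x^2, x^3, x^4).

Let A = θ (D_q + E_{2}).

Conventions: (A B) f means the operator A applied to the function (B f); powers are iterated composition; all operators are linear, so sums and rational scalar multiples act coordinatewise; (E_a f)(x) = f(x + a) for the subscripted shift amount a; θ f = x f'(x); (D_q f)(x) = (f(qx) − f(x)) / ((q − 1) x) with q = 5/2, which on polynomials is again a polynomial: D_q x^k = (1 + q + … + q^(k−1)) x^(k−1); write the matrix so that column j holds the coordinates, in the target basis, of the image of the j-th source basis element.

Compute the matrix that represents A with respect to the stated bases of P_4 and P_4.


image of 1: 0
image of x: x
image of x^2: 2x^2 + (15/2)x
image of x^3: 3x^3 + (63/2)x^2 + 12x
image of x^4: 4x^4 + (801/8)x^3 + 48x^2 + 32x
each image's coordinates form column j of the matrix

the matrix is [[0, 0, 0, 0, 0]; [0, 1, 15/2, 12, 32]; [0, 0, 2, 63/2, 48]; [0, 0, 0, 3, 801/8]; [0, 0, 0, 0, 4]] (rows listed top to bottom)


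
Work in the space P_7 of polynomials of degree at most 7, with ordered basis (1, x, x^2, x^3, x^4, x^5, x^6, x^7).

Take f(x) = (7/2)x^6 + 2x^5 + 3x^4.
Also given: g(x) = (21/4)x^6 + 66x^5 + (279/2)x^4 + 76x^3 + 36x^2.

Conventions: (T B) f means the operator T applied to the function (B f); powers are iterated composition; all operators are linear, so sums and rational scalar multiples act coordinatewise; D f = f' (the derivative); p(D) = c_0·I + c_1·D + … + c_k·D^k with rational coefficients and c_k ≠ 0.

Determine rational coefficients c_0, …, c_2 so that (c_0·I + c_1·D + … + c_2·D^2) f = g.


c_0 = 3/2, c_1 = 3, c_2 = 1

D^0 f = (7/2)x^6 + 2x^5 + 3x^4
D^1 f = 21x^5 + 10x^4 + 12x^3
D^2 f = 105x^4 + 40x^3 + 36x^2
matching coefficients of g against c_0 f + c_1 Df + … from the top degree down determines the c_i
solution: c_0 = 3/2, c_1 = 3, c_2 = 1


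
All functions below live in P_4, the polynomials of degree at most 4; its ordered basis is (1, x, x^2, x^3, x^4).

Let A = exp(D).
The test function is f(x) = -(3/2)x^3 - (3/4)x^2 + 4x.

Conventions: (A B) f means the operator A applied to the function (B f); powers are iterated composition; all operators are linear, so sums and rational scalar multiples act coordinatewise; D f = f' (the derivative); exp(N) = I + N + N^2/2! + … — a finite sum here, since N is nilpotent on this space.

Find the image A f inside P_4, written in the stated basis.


order-1 term: -(9/2)x^2 - (3/2)x + 4
order-2 term: -(9/2)x - 3/4
order-3 term: -3/2
the series for exp(D) f terminates at order 3
exp(D) f = -(3/2)x^3 - (21/4)x^2 - 2x + 7/4

g(x) = -(3/2)x^3 - (21/4)x^2 - 2x + 7/4


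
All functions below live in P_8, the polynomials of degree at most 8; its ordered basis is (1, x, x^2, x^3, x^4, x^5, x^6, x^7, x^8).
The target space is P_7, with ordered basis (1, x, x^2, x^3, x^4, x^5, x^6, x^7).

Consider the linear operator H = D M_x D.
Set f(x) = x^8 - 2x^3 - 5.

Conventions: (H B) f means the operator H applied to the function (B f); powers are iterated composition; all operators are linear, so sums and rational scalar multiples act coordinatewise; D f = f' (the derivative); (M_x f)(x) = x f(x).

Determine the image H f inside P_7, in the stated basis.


the result is g(x) = 64x^7 - 18x^2

D f = 8x^7 - 6x^2
M_x D f = 8x^8 - 6x^3
D (M_x D) f = 64x^7 - 18x^2


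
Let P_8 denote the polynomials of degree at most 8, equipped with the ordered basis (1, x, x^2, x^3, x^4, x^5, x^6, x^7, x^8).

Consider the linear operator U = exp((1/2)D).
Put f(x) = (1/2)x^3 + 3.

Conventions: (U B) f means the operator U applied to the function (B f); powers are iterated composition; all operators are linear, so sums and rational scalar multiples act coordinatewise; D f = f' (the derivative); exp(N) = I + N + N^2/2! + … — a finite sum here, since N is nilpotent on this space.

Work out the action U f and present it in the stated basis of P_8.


the image equals g(x) = (1/2)x^3 + (3/4)x^2 + (3/8)x + 49/16

order-1 term: (3/4)x^2
order-2 term: (3/8)x
order-3 term: 1/16
the series for exp((1/2)D) f terminates at order 3
exp((1/2)D) f = (1/2)x^3 + (3/4)x^2 + (3/8)x + 49/16


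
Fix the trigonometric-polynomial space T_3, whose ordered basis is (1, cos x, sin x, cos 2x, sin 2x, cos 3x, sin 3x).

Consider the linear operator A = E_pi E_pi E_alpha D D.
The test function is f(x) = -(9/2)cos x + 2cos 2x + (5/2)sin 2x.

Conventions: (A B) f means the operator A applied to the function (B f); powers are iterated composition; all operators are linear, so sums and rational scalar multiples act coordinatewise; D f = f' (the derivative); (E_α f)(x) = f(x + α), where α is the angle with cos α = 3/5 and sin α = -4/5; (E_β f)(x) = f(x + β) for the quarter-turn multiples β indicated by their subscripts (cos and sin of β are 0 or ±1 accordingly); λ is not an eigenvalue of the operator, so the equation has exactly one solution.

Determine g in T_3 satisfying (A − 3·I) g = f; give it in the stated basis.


write g with unknown coordinates in the stated basis and equate coefficients in (A − 3·I) g = f
solving from the highest basis element down gives g = (81/68)cos x - (9/34)sin x - (334/457)cos 2x + (149/914)sin 2x
check: A g = -(63/68)cos x - (27/34)sin x - (88/457)cos 2x + (1366/457)sin 2x
so A g − 3·g = -(9/2)cos x + 2cos 2x + (5/2)sin 2x = f ✓

the image equals g(x) = (81/68)cos x - (9/34)sin x - (334/457)cos 2x + (149/914)sin 2x


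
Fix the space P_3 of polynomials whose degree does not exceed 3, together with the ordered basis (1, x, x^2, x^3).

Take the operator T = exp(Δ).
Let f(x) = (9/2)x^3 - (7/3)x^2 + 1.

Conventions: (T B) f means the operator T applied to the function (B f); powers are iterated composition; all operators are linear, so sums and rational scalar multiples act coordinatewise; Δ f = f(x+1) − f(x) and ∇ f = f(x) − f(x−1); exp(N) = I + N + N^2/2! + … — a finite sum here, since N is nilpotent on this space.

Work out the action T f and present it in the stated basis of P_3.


order-1 term: (27/2)x^2 + (53/6)x + 13/6
order-2 term: (27/2)x + 67/6
order-3 term: 9/2
the series for exp(Δ) f terminates at order 3
exp(Δ) f = (9/2)x^3 + (67/6)x^2 + (67/3)x + 113/6

the image equals g(x) = (9/2)x^3 + (67/6)x^2 + (67/3)x + 113/6


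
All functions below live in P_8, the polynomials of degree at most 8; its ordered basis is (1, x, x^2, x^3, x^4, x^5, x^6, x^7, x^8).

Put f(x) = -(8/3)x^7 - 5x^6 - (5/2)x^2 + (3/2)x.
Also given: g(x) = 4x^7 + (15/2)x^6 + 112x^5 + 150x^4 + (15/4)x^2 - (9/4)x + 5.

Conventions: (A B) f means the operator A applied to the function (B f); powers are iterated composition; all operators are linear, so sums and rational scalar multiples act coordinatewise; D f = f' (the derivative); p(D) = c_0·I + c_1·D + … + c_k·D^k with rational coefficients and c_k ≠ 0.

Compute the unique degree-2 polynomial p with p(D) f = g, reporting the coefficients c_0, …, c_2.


p(D) = -(3/2)·I − D^2, i.e. c_0 = -3/2, c_1 = 0, c_2 = -1

D^0 f = -(8/3)x^7 - 5x^6 - (5/2)x^2 + (3/2)x
D^1 f = -(56/3)x^6 - 30x^5 - 5x + 3/2
D^2 f = -112x^5 - 150x^4 - 5
matching coefficients of g against c_0 f + c_1 Df + … from the top degree down determines the c_i
solution: c_0 = -3/2, c_1 = 0, c_2 = -1


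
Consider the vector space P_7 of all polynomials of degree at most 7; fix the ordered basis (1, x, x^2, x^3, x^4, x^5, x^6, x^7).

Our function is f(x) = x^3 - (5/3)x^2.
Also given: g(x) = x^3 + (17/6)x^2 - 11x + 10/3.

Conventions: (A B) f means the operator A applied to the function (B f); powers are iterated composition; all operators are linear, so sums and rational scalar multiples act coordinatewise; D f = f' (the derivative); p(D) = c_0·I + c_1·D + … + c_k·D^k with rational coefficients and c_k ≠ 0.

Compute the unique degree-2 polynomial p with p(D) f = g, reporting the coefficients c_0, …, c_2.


c_0 = 1, c_1 = 3/2, c_2 = -1

D^0 f = x^3 - (5/3)x^2
D^1 f = 3x^2 - (10/3)x
D^2 f = 6x - 10/3
matching coefficients of g against c_0 f + c_1 Df + … from the top degree down determines the c_i
solution: c_0 = 1, c_1 = 3/2, c_2 = -1


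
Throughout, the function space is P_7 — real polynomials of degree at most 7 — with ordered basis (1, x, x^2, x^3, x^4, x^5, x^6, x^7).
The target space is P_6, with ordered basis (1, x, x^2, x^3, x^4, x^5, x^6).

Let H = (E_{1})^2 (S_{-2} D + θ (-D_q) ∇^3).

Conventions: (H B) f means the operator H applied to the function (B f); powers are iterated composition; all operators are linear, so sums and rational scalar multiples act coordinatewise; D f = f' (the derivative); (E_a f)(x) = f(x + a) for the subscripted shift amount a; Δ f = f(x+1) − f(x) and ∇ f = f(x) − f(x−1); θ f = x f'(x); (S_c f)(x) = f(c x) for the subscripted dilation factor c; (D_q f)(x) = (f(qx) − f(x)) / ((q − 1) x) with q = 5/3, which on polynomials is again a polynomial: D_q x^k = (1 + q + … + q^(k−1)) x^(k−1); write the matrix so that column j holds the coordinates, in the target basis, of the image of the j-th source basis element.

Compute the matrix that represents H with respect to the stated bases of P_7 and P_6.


the matrix is [[0, 1, -8, 48, -256, 960, -25472/3, 47936/3]; [0, 0, -4, 48, -384, 2400, -57440/3, 56336]; [0, 0, 0, 12, -192, 1920, -50000/3, 83160]; [0, 0, 0, 0, -32, 640, -7680, 196000/3]; [0, 0, 0, 0, 0, 80, -1920, 26880]; [0, 0, 0, 0, 0, 0, -192, 5376]; [0, 0, 0, 0, 0, 0, 0, 448]] (rows listed top to bottom)

image of 1: 0
image of x: 1
image of x^2: -4x - 8
image of x^3: 12x^2 + 48x + 48
image of x^4: -32x^3 - 192x^2 - 384x - 256
image of x^5: 80x^4 + 640x^3 + 1920x^2 + 2400x + 960
image of x^6: -192x^5 - 1920x^4 - 7680x^3 - (50000/3)x^2 - (57440/3)x - 25472/3
image of x^7: 448x^6 + 5376x^5 + 26880x^4 + (196000/3)x^3 + 83160x^2 + 56336x + 47936/3
each image's coordinates form column j of the matrix


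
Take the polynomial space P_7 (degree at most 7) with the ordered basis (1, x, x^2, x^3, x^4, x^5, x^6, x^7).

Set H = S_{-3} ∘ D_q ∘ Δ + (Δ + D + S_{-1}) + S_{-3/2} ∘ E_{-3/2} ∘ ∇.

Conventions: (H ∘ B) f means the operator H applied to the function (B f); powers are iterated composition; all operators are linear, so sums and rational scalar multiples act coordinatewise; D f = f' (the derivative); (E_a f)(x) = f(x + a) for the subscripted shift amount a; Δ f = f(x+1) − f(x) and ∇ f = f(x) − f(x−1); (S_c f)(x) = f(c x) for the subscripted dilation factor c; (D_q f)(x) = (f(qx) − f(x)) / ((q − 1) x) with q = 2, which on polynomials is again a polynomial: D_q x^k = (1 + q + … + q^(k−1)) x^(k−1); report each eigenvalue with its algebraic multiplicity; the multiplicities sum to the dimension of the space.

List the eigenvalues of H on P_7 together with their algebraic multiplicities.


image of 1: 1
image of x: -x + 3
image of x^2: x^2 + x - 1
image of x^3: -x^3 + (51/4)x^2 - 6x + 65/4
image of x^4: x^4 - (11/2)x^3 + 204x^2 - (247/2)x - 29
image of x^5: -x^5 + (565/16)x^4 - 1880x^3 + (7325/8)x^2 + 170x + 1537/16
image of x^6: x^6 - (537/16)x^5 + (59109/4)x^4 - (55055/8)x^3 + (255/2)x^2 - (15033/16)x - 903/4
image of x^7: -x^7 + (5999/64)x^6 - (852033/8)x^5 + (3515939/64)x^4 - (40495/4)x^3 + (414813/64)x^2 + (18095/8)x + 38481/64
the matrix is upper triangular; its diagonal is (1, -1, 1, -1, 1, -1, 1, -1)
for a triangular matrix the eigenvalues are the diagonal entries, with algebraic multiplicity their repetition count

λ = -1 (multiplicity 4), λ = 1 (multiplicity 4)


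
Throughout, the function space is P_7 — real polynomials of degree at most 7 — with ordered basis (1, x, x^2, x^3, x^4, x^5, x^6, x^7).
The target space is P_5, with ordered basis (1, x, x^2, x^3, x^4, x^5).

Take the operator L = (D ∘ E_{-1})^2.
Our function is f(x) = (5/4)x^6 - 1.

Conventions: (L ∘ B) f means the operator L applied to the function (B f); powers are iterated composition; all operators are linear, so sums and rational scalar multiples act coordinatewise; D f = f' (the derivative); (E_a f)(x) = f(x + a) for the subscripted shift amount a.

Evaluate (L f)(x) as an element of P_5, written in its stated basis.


the image equals g(x) = (75/2)x^4 - 300x^3 + 900x^2 - 1200x + 600

E_{-1} f = (5/4)x^6 - (15/2)x^5 + (75/4)x^4 - 25x^3 + (75/4)x^2 - (15/2)x + 1/4
D E_{-1} f = (15/2)x^5 - (75/2)x^4 + 75x^3 - 75x^2 + (75/2)x - 15/2
E_{-1} (D ∘ E_{-1}) f = (15/2)x^5 - 75x^4 + 300x^3 - 600x^2 + 600x - 240
D E_{-1} (D ∘ E_{-1}) f = (75/2)x^4 - 300x^3 + 900x^2 - 1200x + 600


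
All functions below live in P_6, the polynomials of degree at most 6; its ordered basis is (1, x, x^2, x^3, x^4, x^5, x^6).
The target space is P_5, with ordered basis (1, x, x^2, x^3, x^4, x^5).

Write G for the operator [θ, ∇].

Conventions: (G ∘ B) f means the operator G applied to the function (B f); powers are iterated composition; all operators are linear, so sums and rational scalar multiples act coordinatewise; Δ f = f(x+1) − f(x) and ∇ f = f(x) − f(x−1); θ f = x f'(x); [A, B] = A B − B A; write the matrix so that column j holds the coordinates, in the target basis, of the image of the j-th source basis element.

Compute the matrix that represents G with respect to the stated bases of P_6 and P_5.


image of 1: 0
image of x: -1
image of x^2: -2x + 2
image of x^3: -3x^2 + 6x - 3
image of x^4: -4x^3 + 12x^2 - 12x + 4
image of x^5: -5x^4 + 20x^3 - 30x^2 + 20x - 5
image of x^6: -6x^5 + 30x^4 - 60x^3 + 60x^2 - 30x + 6
each image's coordinates form column j of the matrix

the matrix is [[0, -1, 2, -3, 4, -5, 6]; [0, 0, -2, 6, -12, 20, -30]; [0, 0, 0, -3, 12, -30, 60]; [0, 0, 0, 0, -4, 20, -60]; [0, 0, 0, 0, 0, -5, 30]; [0, 0, 0, 0, 0, 0, -6]] (rows listed top to bottom)


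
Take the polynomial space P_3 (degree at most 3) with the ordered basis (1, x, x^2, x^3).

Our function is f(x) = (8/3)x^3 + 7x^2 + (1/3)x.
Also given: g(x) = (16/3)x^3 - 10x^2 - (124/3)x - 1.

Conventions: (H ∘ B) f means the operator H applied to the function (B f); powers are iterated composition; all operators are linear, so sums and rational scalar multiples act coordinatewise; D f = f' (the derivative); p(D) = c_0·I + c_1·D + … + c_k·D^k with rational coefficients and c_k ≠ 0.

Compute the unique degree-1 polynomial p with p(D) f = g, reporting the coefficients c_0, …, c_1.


D^0 f = (8/3)x^3 + 7x^2 + (1/3)x
D^1 f = 8x^2 + 14x + 1/3
matching coefficients of g against c_0 f + c_1 Df + … from the top degree down determines the c_i
solution: c_0 = 2, c_1 = -3

c_0 = 2, c_1 = -3


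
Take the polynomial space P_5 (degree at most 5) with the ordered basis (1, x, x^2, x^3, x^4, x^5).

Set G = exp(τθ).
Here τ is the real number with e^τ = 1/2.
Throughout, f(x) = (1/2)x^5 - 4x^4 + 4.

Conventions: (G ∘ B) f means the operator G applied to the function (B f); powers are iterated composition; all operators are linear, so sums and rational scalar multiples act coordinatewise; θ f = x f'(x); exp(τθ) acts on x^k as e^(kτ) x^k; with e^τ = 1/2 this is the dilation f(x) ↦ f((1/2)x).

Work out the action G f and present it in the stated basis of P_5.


exp(τθ) x^k = e^(kτ) x^k; with e^τ = 1/2 this sends x^k to (1/2)^k x^k
x^4 ↦ 1/16 x^4
x^5 ↦ 1/32 x^5
applying this coordinatewise to f: exp(τθ) f = (1/64)x^5 - (1/4)x^4 + 4

the result is g(x) = (1/64)x^5 - (1/4)x^4 + 4


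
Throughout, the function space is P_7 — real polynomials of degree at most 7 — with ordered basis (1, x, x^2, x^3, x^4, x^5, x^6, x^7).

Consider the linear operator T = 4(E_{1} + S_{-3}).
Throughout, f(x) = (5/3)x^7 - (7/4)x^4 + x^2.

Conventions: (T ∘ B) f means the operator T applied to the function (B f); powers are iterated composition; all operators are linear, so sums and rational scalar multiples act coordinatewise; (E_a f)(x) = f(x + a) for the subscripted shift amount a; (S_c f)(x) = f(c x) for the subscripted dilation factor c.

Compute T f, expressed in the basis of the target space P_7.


the result is g(x) = -(43720/3)x^7 + (140/3)x^6 + 140x^5 - (1022/3)x^4 + (616/3)x^3 + 138x^2 + (80/3)x + 11/3

E_{1} f = (5/3)x^7 + (35/3)x^6 + 35x^5 + (679/12)x^4 + (154/3)x^3 + (51/2)x^2 + (20/3)x + 11/12
S_{-3} f = -3645x^7 - (567/4)x^4 + 9x^2
(E_{1} + S_{-3}) f = -(10930/3)x^7 + (35/3)x^6 + 35x^5 - (511/6)x^4 + (154/3)x^3 + (69/2)x^2 + (20/3)x + 11/12
(4(E_{1} + S_{-3})) f = -(43720/3)x^7 + (140/3)x^6 + 140x^5 - (1022/3)x^4 + (616/3)x^3 + 138x^2 + (80/3)x + 11/3


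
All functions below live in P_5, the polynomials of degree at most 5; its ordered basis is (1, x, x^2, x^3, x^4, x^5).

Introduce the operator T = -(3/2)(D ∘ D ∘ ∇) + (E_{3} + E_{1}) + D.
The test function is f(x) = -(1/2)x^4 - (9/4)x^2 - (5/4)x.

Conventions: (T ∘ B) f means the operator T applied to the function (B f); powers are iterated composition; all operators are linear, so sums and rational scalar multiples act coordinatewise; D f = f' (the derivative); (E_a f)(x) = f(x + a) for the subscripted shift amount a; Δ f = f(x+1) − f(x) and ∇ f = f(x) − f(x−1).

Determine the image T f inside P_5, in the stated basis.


∇ f = -2x^3 + 3x^2 - (13/2)x + 3/2
D ∇ f = -6x^2 + 6x - 13/2
D D ∇ f = -12x + 6
(-(3/2)(D ∘ D ∘ ∇)) f = 18x - 9
E_{3} f = -(1/2)x^4 - 6x^3 - (117/4)x^2 - (275/4)x - 129/2
E_{1} f = -(1/2)x^4 - 2x^3 - (21/4)x^2 - (31/4)x - 4
(E_{3} + E_{1}) f = -x^4 - 8x^3 - (69/2)x^2 - (153/2)x - 137/2
D f = -2x^3 - (9/2)x - 5/4
(-(3/2)(D ∘ D ∘ ∇) + (E_{3} + E_{1}) + D) f = -x^4 - 10x^3 - (69/2)x^2 - 63x - 315/4

g(x) = -x^4 - 10x^3 - (69/2)x^2 - 63x - 315/4


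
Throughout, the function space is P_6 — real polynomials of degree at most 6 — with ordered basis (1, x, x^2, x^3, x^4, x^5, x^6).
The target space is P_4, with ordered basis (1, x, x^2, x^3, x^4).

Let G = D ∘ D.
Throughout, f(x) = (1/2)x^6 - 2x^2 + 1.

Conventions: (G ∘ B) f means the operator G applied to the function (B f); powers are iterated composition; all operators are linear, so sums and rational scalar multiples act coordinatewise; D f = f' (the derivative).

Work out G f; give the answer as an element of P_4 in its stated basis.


the result is g(x) = 15x^4 - 4

D f = 3x^5 - 4x
D D f = 15x^4 - 4


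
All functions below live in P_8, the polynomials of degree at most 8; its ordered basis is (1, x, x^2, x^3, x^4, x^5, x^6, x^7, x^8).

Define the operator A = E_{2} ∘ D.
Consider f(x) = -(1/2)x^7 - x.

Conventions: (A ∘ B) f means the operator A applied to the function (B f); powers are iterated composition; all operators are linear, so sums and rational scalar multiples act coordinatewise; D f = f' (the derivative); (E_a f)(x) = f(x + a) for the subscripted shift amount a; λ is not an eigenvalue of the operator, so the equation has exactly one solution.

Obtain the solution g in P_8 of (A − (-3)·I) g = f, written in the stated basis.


the result is g(x) = -(1/6)x^7 + (7/18)x^6 + (35/9)x^5 + (245/27)x^4 - (2660/81)x^3 - (13300/81)x^2 - (24217/243)x + 133417/729

write g with unknown coordinates in the stated basis and equate coefficients in (A − (-3)·I) g = f
solving from the highest basis element down gives g = -(1/6)x^7 + (7/18)x^6 + (35/9)x^5 + (245/27)x^4 - (2660/81)x^3 - (13300/81)x^2 - (24217/243)x + 133417/729
check: A g = -(7/6)x^6 - (35/3)x^5 - (245/9)x^4 + (2660/27)x^3 + (13300/27)x^2 + (24136/81)x - 133417/243
so A g − (-3)·g = -(1/2)x^7 - x = f ✓


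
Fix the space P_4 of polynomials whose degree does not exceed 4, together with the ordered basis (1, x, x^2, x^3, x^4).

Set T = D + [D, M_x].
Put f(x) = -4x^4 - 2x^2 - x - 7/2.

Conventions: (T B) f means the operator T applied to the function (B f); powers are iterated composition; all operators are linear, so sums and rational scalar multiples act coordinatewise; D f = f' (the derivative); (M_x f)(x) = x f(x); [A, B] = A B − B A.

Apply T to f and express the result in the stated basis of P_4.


D f = -16x^3 - 4x - 1
M_x f = -4x^5 - 2x^3 - x^2 - (7/2)x
D M_x f = -20x^4 - 6x^2 - 2x - 7/2
D f = -16x^3 - 4x - 1
M_x D f = -16x^4 - 4x^2 - x
[D, M_x] f = -4x^4 - 2x^2 - x - 7/2
(D + [D, M_x]) f = -4x^4 - 16x^3 - 2x^2 - 5x - 9/2

the result is g(x) = -4x^4 - 16x^3 - 2x^2 - 5x - 9/2


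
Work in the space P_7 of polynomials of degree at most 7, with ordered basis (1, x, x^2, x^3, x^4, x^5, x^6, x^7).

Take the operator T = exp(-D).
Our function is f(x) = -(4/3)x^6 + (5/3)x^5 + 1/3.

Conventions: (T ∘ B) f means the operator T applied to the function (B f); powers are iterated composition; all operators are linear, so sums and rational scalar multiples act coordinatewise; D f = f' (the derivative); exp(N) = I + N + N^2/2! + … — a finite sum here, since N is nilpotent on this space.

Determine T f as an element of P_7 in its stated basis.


g(x) = -(4/3)x^6 + (29/3)x^5 - (85/3)x^4 + (130/3)x^3 - (110/3)x^2 + (49/3)x - 8/3

order-1 term: 8x^5 - (25/3)x^4
order-2 term: -20x^4 + (50/3)x^3
order-3 term: (80/3)x^3 - (50/3)x^2
order-4 term: -20x^2 + (25/3)x
order-5 term: 8x - 5/3
order-6 term: -4/3
the series for exp(-D) f terminates at order 6
exp(-D) f = -(4/3)x^6 + (29/3)x^5 - (85/3)x^4 + (130/3)x^3 - (110/3)x^2 + (49/3)x - 8/3


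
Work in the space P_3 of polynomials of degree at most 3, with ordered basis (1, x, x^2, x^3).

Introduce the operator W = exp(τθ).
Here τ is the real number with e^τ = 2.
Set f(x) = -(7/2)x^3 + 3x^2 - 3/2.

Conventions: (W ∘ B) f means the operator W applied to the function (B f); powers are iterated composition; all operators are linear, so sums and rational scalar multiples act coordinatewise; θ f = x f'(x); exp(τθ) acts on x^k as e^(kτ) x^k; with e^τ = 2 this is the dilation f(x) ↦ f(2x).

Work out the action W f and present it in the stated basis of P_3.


exp(τθ) x^k = e^(kτ) x^k; with e^τ = 2 this sends x^k to 2^k x^k
x^2 ↦ 4 x^2
x^3 ↦ 8 x^3
applying this coordinatewise to f: exp(τθ) f = -28x^3 + 12x^2 - 3/2

g(x) = -28x^3 + 12x^2 - 3/2
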